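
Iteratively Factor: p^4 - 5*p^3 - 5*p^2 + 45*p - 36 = (p - 4)*(p^3 - p^2 - 9*p + 9) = (p - 4)*(p - 3)*(p^2 + 2*p - 3) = (p - 4)*(p - 3)*(p + 3)*(p - 1)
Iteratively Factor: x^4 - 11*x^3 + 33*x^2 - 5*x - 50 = (x + 1)*(x^3 - 12*x^2 + 45*x - 50) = (x - 5)*(x + 1)*(x^2 - 7*x + 10) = (x - 5)^2*(x + 1)*(x - 2)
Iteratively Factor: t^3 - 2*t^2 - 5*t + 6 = (t - 1)*(t^2 - t - 6) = (t - 3)*(t - 1)*(t + 2)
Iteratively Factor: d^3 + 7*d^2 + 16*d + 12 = (d + 2)*(d^2 + 5*d + 6) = (d + 2)*(d + 3)*(d + 2)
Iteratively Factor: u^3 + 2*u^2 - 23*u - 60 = (u + 4)*(u^2 - 2*u - 15) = (u - 5)*(u + 4)*(u + 3)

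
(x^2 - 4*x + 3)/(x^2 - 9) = (x - 1)/(x + 3)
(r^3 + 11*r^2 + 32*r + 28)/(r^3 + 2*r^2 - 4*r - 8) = (r + 7)/(r - 2)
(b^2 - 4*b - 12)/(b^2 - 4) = (b - 6)/(b - 2)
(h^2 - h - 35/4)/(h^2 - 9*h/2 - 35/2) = (h - 7/2)/(h - 7)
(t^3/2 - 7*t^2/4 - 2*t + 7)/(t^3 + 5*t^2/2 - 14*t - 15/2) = (2*t^3 - 7*t^2 - 8*t + 28)/(2*(2*t^3 + 5*t^2 - 28*t - 15))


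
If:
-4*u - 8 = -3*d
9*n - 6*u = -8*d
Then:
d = 4*u/3 + 8/3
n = -14*u/27 - 64/27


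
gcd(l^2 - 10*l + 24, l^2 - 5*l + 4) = l - 4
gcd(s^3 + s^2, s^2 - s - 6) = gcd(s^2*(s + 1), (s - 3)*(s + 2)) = 1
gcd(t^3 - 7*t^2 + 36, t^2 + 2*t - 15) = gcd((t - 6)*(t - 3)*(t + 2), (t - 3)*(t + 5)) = t - 3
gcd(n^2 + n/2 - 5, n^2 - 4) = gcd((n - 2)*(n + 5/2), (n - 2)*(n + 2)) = n - 2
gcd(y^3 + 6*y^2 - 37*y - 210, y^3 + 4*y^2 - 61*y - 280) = y^2 + 12*y + 35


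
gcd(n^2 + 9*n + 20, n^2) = 1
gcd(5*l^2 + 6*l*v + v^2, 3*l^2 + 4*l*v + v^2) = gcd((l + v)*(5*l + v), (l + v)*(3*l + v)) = l + v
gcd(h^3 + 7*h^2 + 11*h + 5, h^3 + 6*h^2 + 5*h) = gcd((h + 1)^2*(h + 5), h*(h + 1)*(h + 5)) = h^2 + 6*h + 5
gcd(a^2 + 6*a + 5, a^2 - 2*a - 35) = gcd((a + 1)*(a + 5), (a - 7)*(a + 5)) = a + 5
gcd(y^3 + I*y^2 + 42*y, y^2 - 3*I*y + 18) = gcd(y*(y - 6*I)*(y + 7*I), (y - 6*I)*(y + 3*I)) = y - 6*I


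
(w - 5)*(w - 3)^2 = w^3 - 11*w^2 + 39*w - 45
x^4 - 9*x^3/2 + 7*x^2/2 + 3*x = x*(x - 3)*(x - 2)*(x + 1/2)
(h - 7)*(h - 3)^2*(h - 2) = h^4 - 15*h^3 + 77*h^2 - 165*h + 126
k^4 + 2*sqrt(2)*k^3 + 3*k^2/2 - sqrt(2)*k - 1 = (k - sqrt(2)/2)*(k + sqrt(2)/2)*(k + sqrt(2))^2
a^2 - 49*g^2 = (a - 7*g)*(a + 7*g)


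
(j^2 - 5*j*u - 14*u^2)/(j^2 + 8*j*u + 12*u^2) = (j - 7*u)/(j + 6*u)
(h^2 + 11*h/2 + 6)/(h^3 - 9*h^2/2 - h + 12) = (h + 4)/(h^2 - 6*h + 8)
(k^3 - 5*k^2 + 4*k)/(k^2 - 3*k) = (k^2 - 5*k + 4)/(k - 3)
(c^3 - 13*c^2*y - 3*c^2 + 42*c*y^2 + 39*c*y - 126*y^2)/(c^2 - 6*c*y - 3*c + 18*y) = c - 7*y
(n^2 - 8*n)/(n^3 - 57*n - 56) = n/(n^2 + 8*n + 7)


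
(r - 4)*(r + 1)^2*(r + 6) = r^4 + 4*r^3 - 19*r^2 - 46*r - 24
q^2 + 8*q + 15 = (q + 3)*(q + 5)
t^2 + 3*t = t*(t + 3)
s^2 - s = s*(s - 1)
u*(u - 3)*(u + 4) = u^3 + u^2 - 12*u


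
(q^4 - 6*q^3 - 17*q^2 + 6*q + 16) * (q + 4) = q^5 - 2*q^4 - 41*q^3 - 62*q^2 + 40*q + 64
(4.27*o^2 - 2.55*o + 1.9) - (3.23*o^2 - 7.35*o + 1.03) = 1.04*o^2 + 4.8*o + 0.87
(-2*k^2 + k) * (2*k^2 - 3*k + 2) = -4*k^4 + 8*k^3 - 7*k^2 + 2*k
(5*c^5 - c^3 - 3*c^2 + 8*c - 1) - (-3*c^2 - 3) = 5*c^5 - c^3 + 8*c + 2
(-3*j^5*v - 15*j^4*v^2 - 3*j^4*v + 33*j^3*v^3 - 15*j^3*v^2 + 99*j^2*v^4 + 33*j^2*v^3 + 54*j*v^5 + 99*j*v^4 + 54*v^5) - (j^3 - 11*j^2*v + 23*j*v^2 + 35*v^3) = -3*j^5*v - 15*j^4*v^2 - 3*j^4*v + 33*j^3*v^3 - 15*j^3*v^2 - j^3 + 99*j^2*v^4 + 33*j^2*v^3 + 11*j^2*v + 54*j*v^5 + 99*j*v^4 - 23*j*v^2 + 54*v^5 - 35*v^3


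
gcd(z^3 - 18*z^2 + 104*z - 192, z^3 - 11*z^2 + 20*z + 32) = z^2 - 12*z + 32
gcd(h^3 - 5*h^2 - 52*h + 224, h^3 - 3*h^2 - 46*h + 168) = h^2 + 3*h - 28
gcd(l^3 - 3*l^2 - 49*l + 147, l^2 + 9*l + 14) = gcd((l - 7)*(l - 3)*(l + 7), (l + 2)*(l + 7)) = l + 7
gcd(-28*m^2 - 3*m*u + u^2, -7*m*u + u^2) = -7*m + u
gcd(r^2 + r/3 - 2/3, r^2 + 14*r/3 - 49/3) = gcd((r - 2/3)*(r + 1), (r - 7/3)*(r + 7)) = 1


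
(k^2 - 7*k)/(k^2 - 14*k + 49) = k/(k - 7)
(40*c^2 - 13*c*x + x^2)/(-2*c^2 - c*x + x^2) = (-40*c^2 + 13*c*x - x^2)/(2*c^2 + c*x - x^2)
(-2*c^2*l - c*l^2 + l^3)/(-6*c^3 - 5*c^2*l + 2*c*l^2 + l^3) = l/(3*c + l)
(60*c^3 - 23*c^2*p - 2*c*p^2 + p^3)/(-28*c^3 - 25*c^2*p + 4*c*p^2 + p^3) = (-15*c^2 + 2*c*p + p^2)/(7*c^2 + 8*c*p + p^2)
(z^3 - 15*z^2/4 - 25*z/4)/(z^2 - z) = (4*z^2 - 15*z - 25)/(4*(z - 1))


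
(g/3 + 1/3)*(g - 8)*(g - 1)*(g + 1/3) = g^4/3 - 23*g^3/9 - 11*g^2/9 + 23*g/9 + 8/9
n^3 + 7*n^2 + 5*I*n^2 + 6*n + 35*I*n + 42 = (n + 7)*(n - I)*(n + 6*I)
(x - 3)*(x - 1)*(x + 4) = x^3 - 13*x + 12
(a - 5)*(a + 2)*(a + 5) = a^3 + 2*a^2 - 25*a - 50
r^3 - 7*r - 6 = (r - 3)*(r + 1)*(r + 2)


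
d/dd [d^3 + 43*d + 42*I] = 3*d^2 + 43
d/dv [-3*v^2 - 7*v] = -6*v - 7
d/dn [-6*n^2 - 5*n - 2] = -12*n - 5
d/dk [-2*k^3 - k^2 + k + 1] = -6*k^2 - 2*k + 1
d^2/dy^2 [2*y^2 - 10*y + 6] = 4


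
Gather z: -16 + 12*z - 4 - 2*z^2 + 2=-2*z^2 + 12*z - 18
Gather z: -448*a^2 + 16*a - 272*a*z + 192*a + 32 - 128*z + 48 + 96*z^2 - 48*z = -448*a^2 + 208*a + 96*z^2 + z*(-272*a - 176) + 80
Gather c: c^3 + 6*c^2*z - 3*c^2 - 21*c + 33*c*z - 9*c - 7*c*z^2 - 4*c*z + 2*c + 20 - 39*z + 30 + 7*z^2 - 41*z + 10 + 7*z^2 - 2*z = c^3 + c^2*(6*z - 3) + c*(-7*z^2 + 29*z - 28) + 14*z^2 - 82*z + 60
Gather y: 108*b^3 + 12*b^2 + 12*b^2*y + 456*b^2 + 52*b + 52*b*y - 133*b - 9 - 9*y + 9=108*b^3 + 468*b^2 - 81*b + y*(12*b^2 + 52*b - 9)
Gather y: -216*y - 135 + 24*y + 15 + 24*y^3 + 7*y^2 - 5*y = 24*y^3 + 7*y^2 - 197*y - 120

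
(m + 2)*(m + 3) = m^2 + 5*m + 6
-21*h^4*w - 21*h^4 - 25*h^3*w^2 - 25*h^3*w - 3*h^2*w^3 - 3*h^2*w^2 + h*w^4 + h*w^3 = (-7*h + w)*(h + w)*(3*h + w)*(h*w + h)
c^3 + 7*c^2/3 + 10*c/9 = c*(c + 2/3)*(c + 5/3)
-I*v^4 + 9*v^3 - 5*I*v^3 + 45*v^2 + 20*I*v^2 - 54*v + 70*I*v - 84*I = (v + 6)*(v + 2*I)*(v + 7*I)*(-I*v + I)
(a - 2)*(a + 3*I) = a^2 - 2*a + 3*I*a - 6*I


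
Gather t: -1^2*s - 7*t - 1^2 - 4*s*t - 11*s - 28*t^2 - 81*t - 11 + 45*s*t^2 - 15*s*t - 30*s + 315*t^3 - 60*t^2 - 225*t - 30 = -42*s + 315*t^3 + t^2*(45*s - 88) + t*(-19*s - 313) - 42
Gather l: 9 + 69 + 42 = 120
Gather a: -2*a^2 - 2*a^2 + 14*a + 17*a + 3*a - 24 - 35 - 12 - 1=-4*a^2 + 34*a - 72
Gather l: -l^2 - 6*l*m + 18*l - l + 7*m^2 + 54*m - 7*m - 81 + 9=-l^2 + l*(17 - 6*m) + 7*m^2 + 47*m - 72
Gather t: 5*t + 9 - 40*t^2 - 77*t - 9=-40*t^2 - 72*t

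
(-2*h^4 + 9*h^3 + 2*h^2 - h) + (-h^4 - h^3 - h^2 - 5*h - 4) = -3*h^4 + 8*h^3 + h^2 - 6*h - 4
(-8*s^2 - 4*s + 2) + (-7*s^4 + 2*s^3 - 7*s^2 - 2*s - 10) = -7*s^4 + 2*s^3 - 15*s^2 - 6*s - 8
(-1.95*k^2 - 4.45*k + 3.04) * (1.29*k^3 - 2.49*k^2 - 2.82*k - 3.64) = -2.5155*k^5 - 0.885000000000001*k^4 + 20.5011*k^3 + 12.0774*k^2 + 7.6252*k - 11.0656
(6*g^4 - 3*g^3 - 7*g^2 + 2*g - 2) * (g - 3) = 6*g^5 - 21*g^4 + 2*g^3 + 23*g^2 - 8*g + 6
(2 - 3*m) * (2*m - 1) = -6*m^2 + 7*m - 2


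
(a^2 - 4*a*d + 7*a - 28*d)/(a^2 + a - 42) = (a - 4*d)/(a - 6)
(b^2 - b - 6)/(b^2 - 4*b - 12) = (b - 3)/(b - 6)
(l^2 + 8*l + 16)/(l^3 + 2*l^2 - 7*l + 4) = (l + 4)/(l^2 - 2*l + 1)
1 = 1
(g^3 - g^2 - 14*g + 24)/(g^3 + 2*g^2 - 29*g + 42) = (g + 4)/(g + 7)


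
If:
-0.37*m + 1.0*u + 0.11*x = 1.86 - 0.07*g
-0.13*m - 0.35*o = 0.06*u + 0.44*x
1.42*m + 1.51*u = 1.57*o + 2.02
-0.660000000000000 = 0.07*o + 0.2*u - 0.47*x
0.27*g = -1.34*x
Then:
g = -8.88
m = -2.10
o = -1.73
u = 1.51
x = 1.79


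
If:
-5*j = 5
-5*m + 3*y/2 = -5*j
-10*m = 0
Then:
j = -1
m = 0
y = 10/3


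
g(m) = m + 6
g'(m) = 1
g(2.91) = 8.91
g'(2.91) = 1.00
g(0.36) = 6.36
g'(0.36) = 1.00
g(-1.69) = 4.31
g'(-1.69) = 1.00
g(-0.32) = 5.68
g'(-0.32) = 1.00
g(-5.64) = 0.36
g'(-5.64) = 1.00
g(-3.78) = 2.22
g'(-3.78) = 1.00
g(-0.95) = 5.05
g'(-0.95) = 1.00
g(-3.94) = 2.06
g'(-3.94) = 1.00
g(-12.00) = -6.00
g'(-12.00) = 1.00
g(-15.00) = -9.00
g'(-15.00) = 1.00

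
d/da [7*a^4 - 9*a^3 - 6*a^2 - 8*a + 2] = 28*a^3 - 27*a^2 - 12*a - 8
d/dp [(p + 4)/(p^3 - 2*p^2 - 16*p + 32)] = 2*(3 - p)/(p^4 - 12*p^3 + 52*p^2 - 96*p + 64)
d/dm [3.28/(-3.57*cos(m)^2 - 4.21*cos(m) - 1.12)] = -(23.4192*cos(m) + 13.8088)*sin(m)/(3.57*cos(m)^2 + 4.21*cos(m) + 1.12)^2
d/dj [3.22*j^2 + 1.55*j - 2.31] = 6.44*j + 1.55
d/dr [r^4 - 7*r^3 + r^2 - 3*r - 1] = 4*r^3 - 21*r^2 + 2*r - 3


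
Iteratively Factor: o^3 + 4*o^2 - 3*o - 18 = (o + 3)*(o^2 + o - 6) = (o + 3)^2*(o - 2)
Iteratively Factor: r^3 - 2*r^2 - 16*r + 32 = (r - 2)*(r^2 - 16) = (r - 4)*(r - 2)*(r + 4)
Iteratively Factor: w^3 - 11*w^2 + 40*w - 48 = (w - 4)*(w^2 - 7*w + 12) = (w - 4)*(w - 3)*(w - 4)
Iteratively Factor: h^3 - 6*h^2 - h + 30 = (h - 5)*(h^2 - h - 6) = (h - 5)*(h + 2)*(h - 3)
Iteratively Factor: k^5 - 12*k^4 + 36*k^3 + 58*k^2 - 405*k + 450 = (k - 3)*(k^4 - 9*k^3 + 9*k^2 + 85*k - 150) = (k - 3)*(k - 2)*(k^3 - 7*k^2 - 5*k + 75) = (k - 3)*(k - 2)*(k + 3)*(k^2 - 10*k + 25) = (k - 5)*(k - 3)*(k - 2)*(k + 3)*(k - 5)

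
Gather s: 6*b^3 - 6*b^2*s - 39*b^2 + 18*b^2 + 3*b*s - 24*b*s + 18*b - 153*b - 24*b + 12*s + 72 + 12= 6*b^3 - 21*b^2 - 159*b + s*(-6*b^2 - 21*b + 12) + 84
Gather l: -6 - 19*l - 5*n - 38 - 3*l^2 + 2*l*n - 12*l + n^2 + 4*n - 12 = -3*l^2 + l*(2*n - 31) + n^2 - n - 56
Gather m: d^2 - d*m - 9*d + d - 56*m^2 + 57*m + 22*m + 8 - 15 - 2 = d^2 - 8*d - 56*m^2 + m*(79 - d) - 9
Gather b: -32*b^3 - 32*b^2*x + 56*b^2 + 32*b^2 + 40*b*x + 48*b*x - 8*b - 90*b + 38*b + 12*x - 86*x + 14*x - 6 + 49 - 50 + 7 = -32*b^3 + b^2*(88 - 32*x) + b*(88*x - 60) - 60*x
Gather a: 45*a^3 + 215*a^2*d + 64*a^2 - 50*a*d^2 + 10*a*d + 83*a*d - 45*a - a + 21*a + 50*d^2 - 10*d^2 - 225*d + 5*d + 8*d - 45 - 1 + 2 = 45*a^3 + a^2*(215*d + 64) + a*(-50*d^2 + 93*d - 25) + 40*d^2 - 212*d - 44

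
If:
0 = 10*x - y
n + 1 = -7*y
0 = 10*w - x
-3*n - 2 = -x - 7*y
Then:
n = -211/281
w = -1/2810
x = -1/281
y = -10/281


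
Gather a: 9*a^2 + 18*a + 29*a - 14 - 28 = 9*a^2 + 47*a - 42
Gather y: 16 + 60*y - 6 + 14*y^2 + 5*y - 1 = 14*y^2 + 65*y + 9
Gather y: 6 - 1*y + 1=7 - y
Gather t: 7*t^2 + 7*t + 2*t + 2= 7*t^2 + 9*t + 2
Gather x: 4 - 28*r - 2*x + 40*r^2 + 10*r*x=40*r^2 - 28*r + x*(10*r - 2) + 4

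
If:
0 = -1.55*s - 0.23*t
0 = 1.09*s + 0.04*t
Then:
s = 0.00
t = 0.00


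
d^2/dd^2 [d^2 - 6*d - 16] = 2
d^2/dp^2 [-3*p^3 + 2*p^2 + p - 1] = 4 - 18*p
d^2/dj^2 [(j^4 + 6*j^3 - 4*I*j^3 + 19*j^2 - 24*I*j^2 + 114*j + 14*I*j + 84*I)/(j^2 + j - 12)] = (2*j^6 + 6*j^5 - 66*j^4 + j^3*(154 - 28*I) + j^2*(2664 - 936*I) + j*(13392 - 1944*I) + 8208 - 4392*I)/(j^6 + 3*j^5 - 33*j^4 - 71*j^3 + 396*j^2 + 432*j - 1728)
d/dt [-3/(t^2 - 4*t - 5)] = 6*(t - 2)/(-t^2 + 4*t + 5)^2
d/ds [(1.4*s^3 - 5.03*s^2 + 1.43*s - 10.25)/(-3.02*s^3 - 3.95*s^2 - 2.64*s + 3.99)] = (1.77635683940025e-15*s^5 - 20.7206*s^4 + 1.2452*s^3 - 57.1793*s^2 - 121.1144*s - 21.3543)/(9.1204*s^6 + 23.858*s^5 + 31.5481*s^4 - 3.2436*s^3 - 24.5514*s^2 - 21.0672*s + 15.9201)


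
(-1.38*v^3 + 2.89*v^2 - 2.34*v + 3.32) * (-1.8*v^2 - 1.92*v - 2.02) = 2.484*v^5 - 2.5524*v^4 + 1.4508*v^3 - 7.321*v^2 - 1.6476*v - 6.7064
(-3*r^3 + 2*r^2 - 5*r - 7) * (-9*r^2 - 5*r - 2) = 27*r^5 - 3*r^4 + 41*r^3 + 84*r^2 + 45*r + 14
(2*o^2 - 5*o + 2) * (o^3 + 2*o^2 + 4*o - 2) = 2*o^5 - o^4 - 20*o^2 + 18*o - 4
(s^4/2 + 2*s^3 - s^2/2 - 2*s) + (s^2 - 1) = s^4/2 + 2*s^3 + s^2/2 - 2*s - 1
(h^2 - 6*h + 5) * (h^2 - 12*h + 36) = h^4 - 18*h^3 + 113*h^2 - 276*h + 180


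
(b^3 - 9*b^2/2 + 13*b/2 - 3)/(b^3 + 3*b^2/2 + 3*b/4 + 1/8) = 4*(2*b^3 - 9*b^2 + 13*b - 6)/(8*b^3 + 12*b^2 + 6*b + 1)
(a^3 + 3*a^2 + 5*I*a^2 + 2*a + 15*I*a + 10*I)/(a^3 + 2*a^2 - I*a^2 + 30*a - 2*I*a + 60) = (a + 1)/(a - 6*I)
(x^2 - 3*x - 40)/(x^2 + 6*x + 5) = (x - 8)/(x + 1)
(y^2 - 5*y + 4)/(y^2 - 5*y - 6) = (-y^2 + 5*y - 4)/(-y^2 + 5*y + 6)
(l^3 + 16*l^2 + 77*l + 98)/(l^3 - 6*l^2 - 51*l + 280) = (l^2 + 9*l + 14)/(l^2 - 13*l + 40)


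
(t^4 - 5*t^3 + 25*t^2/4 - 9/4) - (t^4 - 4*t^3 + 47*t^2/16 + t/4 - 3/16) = -t^3 + 53*t^2/16 - t/4 - 33/16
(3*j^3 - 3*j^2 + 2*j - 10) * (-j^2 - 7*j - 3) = -3*j^5 - 18*j^4 + 10*j^3 + 5*j^2 + 64*j + 30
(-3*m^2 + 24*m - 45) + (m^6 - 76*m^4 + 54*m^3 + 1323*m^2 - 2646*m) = m^6 - 76*m^4 + 54*m^3 + 1320*m^2 - 2622*m - 45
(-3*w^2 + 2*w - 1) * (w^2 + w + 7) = -3*w^4 - w^3 - 20*w^2 + 13*w - 7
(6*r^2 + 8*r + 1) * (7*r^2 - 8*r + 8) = 42*r^4 + 8*r^3 - 9*r^2 + 56*r + 8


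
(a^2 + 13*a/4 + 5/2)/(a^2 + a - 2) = (a + 5/4)/(a - 1)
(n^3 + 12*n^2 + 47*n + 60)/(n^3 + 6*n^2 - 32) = (n^2 + 8*n + 15)/(n^2 + 2*n - 8)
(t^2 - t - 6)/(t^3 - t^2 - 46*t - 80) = (t - 3)/(t^2 - 3*t - 40)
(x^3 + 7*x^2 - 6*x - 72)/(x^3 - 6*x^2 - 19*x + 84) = (x + 6)/(x - 7)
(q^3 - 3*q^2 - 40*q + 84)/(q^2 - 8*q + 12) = (q^2 - q - 42)/(q - 6)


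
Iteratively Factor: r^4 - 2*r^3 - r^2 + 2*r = (r + 1)*(r^3 - 3*r^2 + 2*r) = r*(r + 1)*(r^2 - 3*r + 2) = r*(r - 1)*(r + 1)*(r - 2)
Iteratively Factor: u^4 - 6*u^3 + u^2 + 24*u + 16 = (u + 1)*(u^3 - 7*u^2 + 8*u + 16) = (u - 4)*(u + 1)*(u^2 - 3*u - 4) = (u - 4)^2*(u + 1)*(u + 1)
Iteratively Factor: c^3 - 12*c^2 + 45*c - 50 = (c - 5)*(c^2 - 7*c + 10) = (c - 5)^2*(c - 2)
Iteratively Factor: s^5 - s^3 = (s - 1)*(s^4 + s^3) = s*(s - 1)*(s^3 + s^2) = s^2*(s - 1)*(s^2 + s) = s^3*(s - 1)*(s + 1)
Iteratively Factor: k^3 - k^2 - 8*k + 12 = (k + 3)*(k^2 - 4*k + 4) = (k - 2)*(k + 3)*(k - 2)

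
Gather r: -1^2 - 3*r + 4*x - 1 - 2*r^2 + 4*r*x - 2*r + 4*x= -2*r^2 + r*(4*x - 5) + 8*x - 2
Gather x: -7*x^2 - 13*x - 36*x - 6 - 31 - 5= -7*x^2 - 49*x - 42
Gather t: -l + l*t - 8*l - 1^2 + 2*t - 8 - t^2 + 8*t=-9*l - t^2 + t*(l + 10) - 9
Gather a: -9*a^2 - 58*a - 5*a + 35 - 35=-9*a^2 - 63*a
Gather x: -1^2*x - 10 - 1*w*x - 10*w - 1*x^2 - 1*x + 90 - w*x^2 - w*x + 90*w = 80*w + x^2*(-w - 1) + x*(-2*w - 2) + 80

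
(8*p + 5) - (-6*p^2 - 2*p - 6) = 6*p^2 + 10*p + 11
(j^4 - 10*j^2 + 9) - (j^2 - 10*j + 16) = j^4 - 11*j^2 + 10*j - 7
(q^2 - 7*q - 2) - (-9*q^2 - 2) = 10*q^2 - 7*q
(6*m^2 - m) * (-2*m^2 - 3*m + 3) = -12*m^4 - 16*m^3 + 21*m^2 - 3*m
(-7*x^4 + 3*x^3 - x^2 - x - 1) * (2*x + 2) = -14*x^5 - 8*x^4 + 4*x^3 - 4*x^2 - 4*x - 2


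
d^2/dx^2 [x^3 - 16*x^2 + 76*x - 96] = 6*x - 32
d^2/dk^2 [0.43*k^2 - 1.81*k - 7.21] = 0.860000000000000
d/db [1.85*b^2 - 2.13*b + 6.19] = 3.7*b - 2.13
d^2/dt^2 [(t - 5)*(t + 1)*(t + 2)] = 6*t - 4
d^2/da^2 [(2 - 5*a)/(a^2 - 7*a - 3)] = 2*((2*a - 7)^2*(5*a - 2) + (15*a - 37)*(-a^2 + 7*a + 3))/(-a^2 + 7*a + 3)^3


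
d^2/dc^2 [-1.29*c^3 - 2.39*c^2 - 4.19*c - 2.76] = -7.74*c - 4.78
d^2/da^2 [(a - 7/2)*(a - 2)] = 2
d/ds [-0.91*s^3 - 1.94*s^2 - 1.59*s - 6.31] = -2.73*s^2 - 3.88*s - 1.59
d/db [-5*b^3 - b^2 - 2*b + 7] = -15*b^2 - 2*b - 2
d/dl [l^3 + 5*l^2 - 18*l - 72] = 3*l^2 + 10*l - 18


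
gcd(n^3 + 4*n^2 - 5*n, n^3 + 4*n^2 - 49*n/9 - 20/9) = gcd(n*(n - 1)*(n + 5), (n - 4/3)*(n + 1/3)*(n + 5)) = n + 5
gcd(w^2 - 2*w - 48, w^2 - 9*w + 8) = w - 8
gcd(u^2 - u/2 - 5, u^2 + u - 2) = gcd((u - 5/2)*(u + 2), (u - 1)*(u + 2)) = u + 2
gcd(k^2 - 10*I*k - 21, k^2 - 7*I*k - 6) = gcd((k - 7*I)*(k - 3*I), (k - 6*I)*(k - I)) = 1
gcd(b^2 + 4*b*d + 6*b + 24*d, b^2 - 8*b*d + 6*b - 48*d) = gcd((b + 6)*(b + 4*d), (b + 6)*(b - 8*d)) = b + 6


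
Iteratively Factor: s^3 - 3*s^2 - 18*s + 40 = (s - 2)*(s^2 - s - 20) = (s - 2)*(s + 4)*(s - 5)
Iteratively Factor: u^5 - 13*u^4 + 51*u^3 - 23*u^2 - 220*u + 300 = (u - 2)*(u^4 - 11*u^3 + 29*u^2 + 35*u - 150) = (u - 5)*(u - 2)*(u^3 - 6*u^2 - u + 30) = (u - 5)*(u - 2)*(u + 2)*(u^2 - 8*u + 15) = (u - 5)^2*(u - 2)*(u + 2)*(u - 3)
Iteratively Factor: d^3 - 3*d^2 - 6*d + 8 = (d + 2)*(d^2 - 5*d + 4) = (d - 4)*(d + 2)*(d - 1)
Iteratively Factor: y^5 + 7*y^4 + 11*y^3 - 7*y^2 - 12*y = (y + 3)*(y^4 + 4*y^3 - y^2 - 4*y) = (y - 1)*(y + 3)*(y^3 + 5*y^2 + 4*y) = (y - 1)*(y + 1)*(y + 3)*(y^2 + 4*y) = (y - 1)*(y + 1)*(y + 3)*(y + 4)*(y)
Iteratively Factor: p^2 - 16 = (p - 4)*(p + 4)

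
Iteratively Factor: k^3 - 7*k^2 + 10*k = (k - 5)*(k^2 - 2*k) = k*(k - 5)*(k - 2)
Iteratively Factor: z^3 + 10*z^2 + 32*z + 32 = (z + 4)*(z^2 + 6*z + 8) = (z + 4)^2*(z + 2)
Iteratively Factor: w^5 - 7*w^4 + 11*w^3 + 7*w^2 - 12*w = (w - 1)*(w^4 - 6*w^3 + 5*w^2 + 12*w) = w*(w - 1)*(w^3 - 6*w^2 + 5*w + 12) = w*(w - 3)*(w - 1)*(w^2 - 3*w - 4) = w*(w - 4)*(w - 3)*(w - 1)*(w + 1)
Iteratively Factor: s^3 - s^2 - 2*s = (s)*(s^2 - s - 2) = s*(s + 1)*(s - 2)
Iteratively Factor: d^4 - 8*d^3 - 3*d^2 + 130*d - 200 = (d - 5)*(d^3 - 3*d^2 - 18*d + 40) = (d - 5)^2*(d^2 + 2*d - 8) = (d - 5)^2*(d - 2)*(d + 4)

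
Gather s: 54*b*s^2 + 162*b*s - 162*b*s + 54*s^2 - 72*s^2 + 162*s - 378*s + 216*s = s^2*(54*b - 18)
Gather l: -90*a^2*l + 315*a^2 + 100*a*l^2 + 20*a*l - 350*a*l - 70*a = 315*a^2 + 100*a*l^2 - 70*a + l*(-90*a^2 - 330*a)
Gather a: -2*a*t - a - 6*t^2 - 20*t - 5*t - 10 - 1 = a*(-2*t - 1) - 6*t^2 - 25*t - 11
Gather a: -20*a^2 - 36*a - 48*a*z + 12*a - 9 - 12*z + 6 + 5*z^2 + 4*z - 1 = -20*a^2 + a*(-48*z - 24) + 5*z^2 - 8*z - 4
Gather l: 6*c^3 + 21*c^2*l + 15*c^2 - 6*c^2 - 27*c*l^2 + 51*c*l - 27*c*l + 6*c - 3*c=6*c^3 + 9*c^2 - 27*c*l^2 + 3*c + l*(21*c^2 + 24*c)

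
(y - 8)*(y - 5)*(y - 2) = y^3 - 15*y^2 + 66*y - 80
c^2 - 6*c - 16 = (c - 8)*(c + 2)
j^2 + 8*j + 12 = (j + 2)*(j + 6)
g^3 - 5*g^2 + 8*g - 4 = (g - 2)^2*(g - 1)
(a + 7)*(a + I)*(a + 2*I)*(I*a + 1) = I*a^4 - 2*a^3 + 7*I*a^3 - 14*a^2 + I*a^2 - 2*a + 7*I*a - 14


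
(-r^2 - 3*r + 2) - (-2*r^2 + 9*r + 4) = r^2 - 12*r - 2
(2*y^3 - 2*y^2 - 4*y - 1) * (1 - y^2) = -2*y^5 + 2*y^4 + 6*y^3 - y^2 - 4*y - 1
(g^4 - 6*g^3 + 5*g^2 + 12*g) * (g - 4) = g^5 - 10*g^4 + 29*g^3 - 8*g^2 - 48*g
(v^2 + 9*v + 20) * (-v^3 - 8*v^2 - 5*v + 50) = -v^5 - 17*v^4 - 97*v^3 - 155*v^2 + 350*v + 1000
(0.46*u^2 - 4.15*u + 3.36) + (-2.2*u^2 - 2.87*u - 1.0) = -1.74*u^2 - 7.02*u + 2.36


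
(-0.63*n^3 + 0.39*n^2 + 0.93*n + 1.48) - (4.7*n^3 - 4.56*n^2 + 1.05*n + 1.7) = -5.33*n^3 + 4.95*n^2 - 0.12*n - 0.22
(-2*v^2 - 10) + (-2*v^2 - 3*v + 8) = -4*v^2 - 3*v - 2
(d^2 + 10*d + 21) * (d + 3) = d^3 + 13*d^2 + 51*d + 63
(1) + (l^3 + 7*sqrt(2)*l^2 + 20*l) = l^3 + 7*sqrt(2)*l^2 + 20*l + 1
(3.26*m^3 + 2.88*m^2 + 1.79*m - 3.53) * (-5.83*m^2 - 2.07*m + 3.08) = -19.0058*m^5 - 23.5386*m^4 - 6.3565*m^3 + 25.745*m^2 + 12.8203*m - 10.8724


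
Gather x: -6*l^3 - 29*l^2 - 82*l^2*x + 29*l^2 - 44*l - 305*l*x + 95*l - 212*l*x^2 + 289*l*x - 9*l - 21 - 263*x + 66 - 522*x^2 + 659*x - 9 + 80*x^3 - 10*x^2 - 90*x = -6*l^3 + 42*l + 80*x^3 + x^2*(-212*l - 532) + x*(-82*l^2 - 16*l + 306) + 36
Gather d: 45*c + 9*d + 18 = 45*c + 9*d + 18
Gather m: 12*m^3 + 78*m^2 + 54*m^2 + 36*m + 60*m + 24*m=12*m^3 + 132*m^2 + 120*m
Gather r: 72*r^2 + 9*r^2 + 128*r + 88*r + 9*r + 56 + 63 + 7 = 81*r^2 + 225*r + 126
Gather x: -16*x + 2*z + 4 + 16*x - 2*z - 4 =0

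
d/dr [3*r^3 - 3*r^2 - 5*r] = 9*r^2 - 6*r - 5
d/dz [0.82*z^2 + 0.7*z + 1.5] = 1.64*z + 0.7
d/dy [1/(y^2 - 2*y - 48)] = 2*(1 - y)/(-y^2 + 2*y + 48)^2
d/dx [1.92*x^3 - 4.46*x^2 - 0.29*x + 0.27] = 5.76*x^2 - 8.92*x - 0.29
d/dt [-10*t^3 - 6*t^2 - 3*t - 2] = -30*t^2 - 12*t - 3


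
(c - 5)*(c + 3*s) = c^2 + 3*c*s - 5*c - 15*s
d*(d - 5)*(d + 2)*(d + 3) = d^4 - 19*d^2 - 30*d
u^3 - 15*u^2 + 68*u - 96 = (u - 8)*(u - 4)*(u - 3)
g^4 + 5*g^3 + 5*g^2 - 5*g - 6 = (g - 1)*(g + 1)*(g + 2)*(g + 3)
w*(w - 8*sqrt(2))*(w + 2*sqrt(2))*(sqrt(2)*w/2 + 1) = sqrt(2)*w^4/2 - 5*w^3 - 22*sqrt(2)*w^2 - 32*w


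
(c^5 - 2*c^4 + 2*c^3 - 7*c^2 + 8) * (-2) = -2*c^5 + 4*c^4 - 4*c^3 + 14*c^2 - 16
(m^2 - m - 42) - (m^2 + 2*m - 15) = -3*m - 27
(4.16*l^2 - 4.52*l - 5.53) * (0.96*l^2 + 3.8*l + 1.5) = 3.9936*l^4 + 11.4688*l^3 - 16.2448*l^2 - 27.794*l - 8.295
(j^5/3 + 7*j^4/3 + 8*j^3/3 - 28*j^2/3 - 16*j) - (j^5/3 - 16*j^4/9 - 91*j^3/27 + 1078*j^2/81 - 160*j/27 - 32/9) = 37*j^4/9 + 163*j^3/27 - 1834*j^2/81 - 272*j/27 + 32/9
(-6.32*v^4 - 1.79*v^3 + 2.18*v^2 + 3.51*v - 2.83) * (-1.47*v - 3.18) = 9.2904*v^5 + 22.7289*v^4 + 2.4876*v^3 - 12.0921*v^2 - 7.0017*v + 8.9994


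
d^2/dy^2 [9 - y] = 0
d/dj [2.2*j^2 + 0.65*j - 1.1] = 4.4*j + 0.65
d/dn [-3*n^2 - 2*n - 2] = -6*n - 2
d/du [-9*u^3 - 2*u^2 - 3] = u*(-27*u - 4)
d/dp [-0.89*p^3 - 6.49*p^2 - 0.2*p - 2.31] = -2.67*p^2 - 12.98*p - 0.2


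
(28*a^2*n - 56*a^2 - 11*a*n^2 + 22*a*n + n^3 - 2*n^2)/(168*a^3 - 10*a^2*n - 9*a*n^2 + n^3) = (4*a*n - 8*a - n^2 + 2*n)/(24*a^2 + 2*a*n - n^2)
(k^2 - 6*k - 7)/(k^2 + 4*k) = (k^2 - 6*k - 7)/(k*(k + 4))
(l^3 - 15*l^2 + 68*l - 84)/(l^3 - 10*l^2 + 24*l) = (l^2 - 9*l + 14)/(l*(l - 4))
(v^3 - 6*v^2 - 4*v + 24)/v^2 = v - 6 - 4/v + 24/v^2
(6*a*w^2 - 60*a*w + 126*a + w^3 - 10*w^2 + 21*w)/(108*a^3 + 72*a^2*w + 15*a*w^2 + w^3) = (w^2 - 10*w + 21)/(18*a^2 + 9*a*w + w^2)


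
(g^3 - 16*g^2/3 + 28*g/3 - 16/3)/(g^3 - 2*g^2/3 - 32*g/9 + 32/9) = 3*(g^2 - 4*g + 4)/(3*g^2 + 2*g - 8)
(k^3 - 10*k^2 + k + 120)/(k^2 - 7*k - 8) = (k^2 - 2*k - 15)/(k + 1)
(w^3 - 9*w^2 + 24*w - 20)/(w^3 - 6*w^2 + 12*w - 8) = (w - 5)/(w - 2)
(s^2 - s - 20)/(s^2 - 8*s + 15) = (s + 4)/(s - 3)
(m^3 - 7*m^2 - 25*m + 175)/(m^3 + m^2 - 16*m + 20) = (m^2 - 12*m + 35)/(m^2 - 4*m + 4)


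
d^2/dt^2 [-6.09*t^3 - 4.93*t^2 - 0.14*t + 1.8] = -36.54*t - 9.86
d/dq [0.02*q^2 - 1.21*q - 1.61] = 0.04*q - 1.21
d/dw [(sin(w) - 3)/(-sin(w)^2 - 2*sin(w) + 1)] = (sin(w)^2 - 6*sin(w) - 5)*cos(w)/(2*sin(w) - cos(w)^2)^2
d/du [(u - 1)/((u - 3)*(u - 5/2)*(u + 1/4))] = 16*(-8*u^3 + 33*u^2 - 42*u + 32)/(64*u^6 - 672*u^5 + 2548*u^4 - 3876*u^3 + 1141*u^2 + 1470*u + 225)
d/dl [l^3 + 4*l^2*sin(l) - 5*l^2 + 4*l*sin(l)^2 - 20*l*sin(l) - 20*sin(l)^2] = 4*l^2*cos(l) + 3*l^2 + 8*l*sin(l) + 4*l*sin(2*l) - 20*l*cos(l) - 10*l + 4*sin(l)^2 - 20*sin(l) - 20*sin(2*l)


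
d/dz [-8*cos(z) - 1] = 8*sin(z)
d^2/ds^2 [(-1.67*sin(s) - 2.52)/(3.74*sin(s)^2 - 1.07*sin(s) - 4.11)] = (-23.359292*sin(s)^5 - 147.678014*sin(s)^4 - 77.049236*sin(s)^3 + 61.0078109999999*sin(s)^2 + 76.386609*sin(s) + 68.553834)/(-3.74*sin(s)^2 + 1.07*sin(s) + 4.11)^3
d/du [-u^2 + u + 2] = 1 - 2*u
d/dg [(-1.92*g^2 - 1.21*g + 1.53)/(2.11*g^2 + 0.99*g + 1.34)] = (0.6523*g^2 - 11.6022*g - 3.1361)/(4.4521*g^4 + 4.1778*g^3 + 6.6349*g^2 + 2.6532*g + 1.7956)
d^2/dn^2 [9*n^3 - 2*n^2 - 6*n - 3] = 54*n - 4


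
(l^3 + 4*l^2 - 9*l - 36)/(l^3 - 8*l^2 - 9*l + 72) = (l + 4)/(l - 8)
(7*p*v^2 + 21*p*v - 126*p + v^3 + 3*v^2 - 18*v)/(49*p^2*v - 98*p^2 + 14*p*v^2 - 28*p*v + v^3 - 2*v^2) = (v^2 + 3*v - 18)/(7*p*v - 14*p + v^2 - 2*v)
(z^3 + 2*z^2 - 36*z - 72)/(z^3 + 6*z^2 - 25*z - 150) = (z^2 - 4*z - 12)/(z^2 - 25)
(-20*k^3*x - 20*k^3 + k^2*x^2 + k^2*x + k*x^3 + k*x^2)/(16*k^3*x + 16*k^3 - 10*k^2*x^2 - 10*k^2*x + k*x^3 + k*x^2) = (-20*k^2 + k*x + x^2)/(16*k^2 - 10*k*x + x^2)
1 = 1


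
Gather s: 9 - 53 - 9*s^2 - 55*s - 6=-9*s^2 - 55*s - 50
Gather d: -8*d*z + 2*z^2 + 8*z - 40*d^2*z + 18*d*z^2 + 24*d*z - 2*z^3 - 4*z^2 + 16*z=-40*d^2*z + d*(18*z^2 + 16*z) - 2*z^3 - 2*z^2 + 24*z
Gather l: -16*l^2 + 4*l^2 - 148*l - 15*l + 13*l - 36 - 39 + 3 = -12*l^2 - 150*l - 72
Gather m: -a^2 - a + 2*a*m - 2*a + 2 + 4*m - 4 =-a^2 - 3*a + m*(2*a + 4) - 2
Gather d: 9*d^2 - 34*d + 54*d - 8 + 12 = 9*d^2 + 20*d + 4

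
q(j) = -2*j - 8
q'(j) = -2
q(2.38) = -12.76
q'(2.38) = -2.00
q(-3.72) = -0.56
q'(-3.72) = -2.00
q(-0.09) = -7.82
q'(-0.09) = -2.00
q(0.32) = -8.64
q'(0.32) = -2.00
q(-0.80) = -6.40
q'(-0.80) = -2.00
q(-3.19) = -1.62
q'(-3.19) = -2.00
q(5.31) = -18.62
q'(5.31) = -2.00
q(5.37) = -18.74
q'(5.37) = -2.00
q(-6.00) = 4.00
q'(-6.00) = -2.00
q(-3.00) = -2.00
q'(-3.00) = -2.00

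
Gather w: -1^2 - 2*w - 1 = -2*w - 2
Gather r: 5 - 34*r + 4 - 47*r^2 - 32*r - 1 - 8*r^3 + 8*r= -8*r^3 - 47*r^2 - 58*r + 8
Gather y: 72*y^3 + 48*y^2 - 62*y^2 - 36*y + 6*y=72*y^3 - 14*y^2 - 30*y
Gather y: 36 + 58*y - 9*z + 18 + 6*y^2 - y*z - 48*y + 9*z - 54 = 6*y^2 + y*(10 - z)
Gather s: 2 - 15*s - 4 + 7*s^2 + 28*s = 7*s^2 + 13*s - 2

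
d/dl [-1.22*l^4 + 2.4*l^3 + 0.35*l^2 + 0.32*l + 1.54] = -4.88*l^3 + 7.2*l^2 + 0.7*l + 0.32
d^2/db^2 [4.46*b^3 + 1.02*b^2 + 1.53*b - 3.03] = 26.76*b + 2.04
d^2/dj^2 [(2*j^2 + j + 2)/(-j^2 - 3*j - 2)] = 2*(5*j^3 + 6*j^2 - 12*j - 16)/(j^6 + 9*j^5 + 33*j^4 + 63*j^3 + 66*j^2 + 36*j + 8)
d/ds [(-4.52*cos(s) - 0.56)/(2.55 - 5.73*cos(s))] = 14.7348*sin(s)/(5.73*cos(s) - 2.55)^2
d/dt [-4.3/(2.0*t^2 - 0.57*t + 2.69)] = (17.2*t - 2.451)/(2.0*t^2 - 0.57*t + 2.69)^2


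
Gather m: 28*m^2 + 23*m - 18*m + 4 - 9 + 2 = 28*m^2 + 5*m - 3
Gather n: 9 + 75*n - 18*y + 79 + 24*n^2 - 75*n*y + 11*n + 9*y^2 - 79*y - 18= 24*n^2 + n*(86 - 75*y) + 9*y^2 - 97*y + 70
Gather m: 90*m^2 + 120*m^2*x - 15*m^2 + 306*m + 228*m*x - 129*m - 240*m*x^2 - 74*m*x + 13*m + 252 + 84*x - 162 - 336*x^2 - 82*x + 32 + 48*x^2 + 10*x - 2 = m^2*(120*x + 75) + m*(-240*x^2 + 154*x + 190) - 288*x^2 + 12*x + 120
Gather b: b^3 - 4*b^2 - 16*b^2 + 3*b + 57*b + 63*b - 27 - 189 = b^3 - 20*b^2 + 123*b - 216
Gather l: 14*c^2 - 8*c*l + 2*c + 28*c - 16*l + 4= 14*c^2 + 30*c + l*(-8*c - 16) + 4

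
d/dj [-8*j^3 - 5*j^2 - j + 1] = -24*j^2 - 10*j - 1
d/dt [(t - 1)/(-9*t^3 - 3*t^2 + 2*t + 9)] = (-9*t^3 - 3*t^2 + 2*t + (t - 1)*(27*t^2 + 6*t - 2) + 9)/(9*t^3 + 3*t^2 - 2*t - 9)^2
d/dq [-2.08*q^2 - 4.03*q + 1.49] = -4.16*q - 4.03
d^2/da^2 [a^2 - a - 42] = 2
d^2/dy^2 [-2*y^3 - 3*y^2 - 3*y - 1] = -12*y - 6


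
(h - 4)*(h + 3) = h^2 - h - 12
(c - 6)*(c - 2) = c^2 - 8*c + 12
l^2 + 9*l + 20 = (l + 4)*(l + 5)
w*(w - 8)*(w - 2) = w^3 - 10*w^2 + 16*w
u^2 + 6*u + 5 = (u + 1)*(u + 5)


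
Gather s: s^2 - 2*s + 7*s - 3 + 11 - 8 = s^2 + 5*s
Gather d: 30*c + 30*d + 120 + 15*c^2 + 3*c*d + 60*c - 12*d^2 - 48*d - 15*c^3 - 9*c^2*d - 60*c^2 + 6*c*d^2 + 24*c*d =-15*c^3 - 45*c^2 + 90*c + d^2*(6*c - 12) + d*(-9*c^2 + 27*c - 18) + 120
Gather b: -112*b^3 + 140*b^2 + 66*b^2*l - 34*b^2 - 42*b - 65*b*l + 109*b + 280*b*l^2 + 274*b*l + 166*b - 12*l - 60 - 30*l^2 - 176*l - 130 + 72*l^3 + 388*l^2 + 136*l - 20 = -112*b^3 + b^2*(66*l + 106) + b*(280*l^2 + 209*l + 233) + 72*l^3 + 358*l^2 - 52*l - 210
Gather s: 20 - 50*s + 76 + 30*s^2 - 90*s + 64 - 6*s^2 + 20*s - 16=24*s^2 - 120*s + 144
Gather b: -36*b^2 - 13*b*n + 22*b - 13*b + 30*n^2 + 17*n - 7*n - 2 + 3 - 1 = -36*b^2 + b*(9 - 13*n) + 30*n^2 + 10*n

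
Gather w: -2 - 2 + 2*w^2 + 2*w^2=4*w^2 - 4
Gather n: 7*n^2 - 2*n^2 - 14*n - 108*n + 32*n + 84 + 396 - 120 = 5*n^2 - 90*n + 360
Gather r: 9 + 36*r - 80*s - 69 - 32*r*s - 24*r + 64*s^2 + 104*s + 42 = r*(12 - 32*s) + 64*s^2 + 24*s - 18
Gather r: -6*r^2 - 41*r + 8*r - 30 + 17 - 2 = -6*r^2 - 33*r - 15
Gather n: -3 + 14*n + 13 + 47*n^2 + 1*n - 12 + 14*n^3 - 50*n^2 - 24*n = 14*n^3 - 3*n^2 - 9*n - 2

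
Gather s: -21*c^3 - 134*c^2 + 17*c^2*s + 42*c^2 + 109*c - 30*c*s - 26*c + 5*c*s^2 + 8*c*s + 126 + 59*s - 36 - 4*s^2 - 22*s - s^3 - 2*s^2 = -21*c^3 - 92*c^2 + 83*c - s^3 + s^2*(5*c - 6) + s*(17*c^2 - 22*c + 37) + 90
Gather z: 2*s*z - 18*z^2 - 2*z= -18*z^2 + z*(2*s - 2)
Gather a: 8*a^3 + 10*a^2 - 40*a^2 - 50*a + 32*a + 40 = 8*a^3 - 30*a^2 - 18*a + 40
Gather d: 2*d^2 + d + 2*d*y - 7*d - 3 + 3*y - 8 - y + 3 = 2*d^2 + d*(2*y - 6) + 2*y - 8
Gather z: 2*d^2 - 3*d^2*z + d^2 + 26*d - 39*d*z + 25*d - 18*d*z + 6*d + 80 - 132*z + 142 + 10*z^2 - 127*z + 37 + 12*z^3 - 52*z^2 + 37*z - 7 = 3*d^2 + 57*d + 12*z^3 - 42*z^2 + z*(-3*d^2 - 57*d - 222) + 252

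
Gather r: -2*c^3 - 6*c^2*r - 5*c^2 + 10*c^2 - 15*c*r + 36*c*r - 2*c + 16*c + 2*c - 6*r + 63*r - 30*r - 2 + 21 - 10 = -2*c^3 + 5*c^2 + 16*c + r*(-6*c^2 + 21*c + 27) + 9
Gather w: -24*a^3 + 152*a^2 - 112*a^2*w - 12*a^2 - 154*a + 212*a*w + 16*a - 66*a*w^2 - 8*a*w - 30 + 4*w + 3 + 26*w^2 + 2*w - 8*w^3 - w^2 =-24*a^3 + 140*a^2 - 138*a - 8*w^3 + w^2*(25 - 66*a) + w*(-112*a^2 + 204*a + 6) - 27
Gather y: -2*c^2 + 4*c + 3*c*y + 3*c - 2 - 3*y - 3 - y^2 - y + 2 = -2*c^2 + 7*c - y^2 + y*(3*c - 4) - 3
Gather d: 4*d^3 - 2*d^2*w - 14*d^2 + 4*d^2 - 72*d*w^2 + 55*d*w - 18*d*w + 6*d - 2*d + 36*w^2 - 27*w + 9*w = 4*d^3 + d^2*(-2*w - 10) + d*(-72*w^2 + 37*w + 4) + 36*w^2 - 18*w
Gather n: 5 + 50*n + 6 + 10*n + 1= 60*n + 12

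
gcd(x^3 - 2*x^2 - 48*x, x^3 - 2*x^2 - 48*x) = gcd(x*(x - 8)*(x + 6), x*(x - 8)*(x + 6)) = x^3 - 2*x^2 - 48*x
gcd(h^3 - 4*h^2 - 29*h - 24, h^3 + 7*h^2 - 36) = h + 3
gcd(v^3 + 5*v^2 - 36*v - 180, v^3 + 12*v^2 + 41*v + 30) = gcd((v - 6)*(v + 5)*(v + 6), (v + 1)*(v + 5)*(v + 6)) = v^2 + 11*v + 30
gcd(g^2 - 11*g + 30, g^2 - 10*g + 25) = g - 5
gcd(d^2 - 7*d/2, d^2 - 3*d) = d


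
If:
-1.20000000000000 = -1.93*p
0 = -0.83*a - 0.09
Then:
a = -0.11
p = 0.62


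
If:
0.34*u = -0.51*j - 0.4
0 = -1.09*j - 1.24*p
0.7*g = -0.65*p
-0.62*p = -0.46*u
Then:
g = -3.05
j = -3.73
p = 3.28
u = 4.42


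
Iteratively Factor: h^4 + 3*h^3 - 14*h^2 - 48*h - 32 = (h + 2)*(h^3 + h^2 - 16*h - 16) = (h + 2)*(h + 4)*(h^2 - 3*h - 4) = (h + 1)*(h + 2)*(h + 4)*(h - 4)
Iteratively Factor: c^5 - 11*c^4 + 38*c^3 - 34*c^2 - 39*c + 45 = (c - 1)*(c^4 - 10*c^3 + 28*c^2 - 6*c - 45) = (c - 5)*(c - 1)*(c^3 - 5*c^2 + 3*c + 9) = (c - 5)*(c - 3)*(c - 1)*(c^2 - 2*c - 3) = (c - 5)*(c - 3)^2*(c - 1)*(c + 1)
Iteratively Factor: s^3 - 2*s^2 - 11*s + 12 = (s - 1)*(s^2 - s - 12) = (s - 4)*(s - 1)*(s + 3)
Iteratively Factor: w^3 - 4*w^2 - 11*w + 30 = (w - 5)*(w^2 + w - 6) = (w - 5)*(w - 2)*(w + 3)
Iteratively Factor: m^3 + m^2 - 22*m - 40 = (m + 4)*(m^2 - 3*m - 10) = (m - 5)*(m + 4)*(m + 2)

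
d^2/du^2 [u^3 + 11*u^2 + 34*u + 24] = 6*u + 22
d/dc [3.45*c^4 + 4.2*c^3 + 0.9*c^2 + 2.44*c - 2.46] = 13.8*c^3 + 12.6*c^2 + 1.8*c + 2.44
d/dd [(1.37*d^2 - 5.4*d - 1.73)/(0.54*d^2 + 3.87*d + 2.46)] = (8.2179*d^2 + 8.6088*d - 6.5889)/(0.2916*d^4 + 4.1796*d^3 + 17.6337*d^2 + 19.0404*d + 6.0516)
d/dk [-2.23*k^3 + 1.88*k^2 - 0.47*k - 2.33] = -6.69*k^2 + 3.76*k - 0.47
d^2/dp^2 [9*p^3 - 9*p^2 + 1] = 54*p - 18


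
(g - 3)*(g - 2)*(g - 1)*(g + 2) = g^4 - 4*g^3 - g^2 + 16*g - 12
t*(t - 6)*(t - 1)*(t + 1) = t^4 - 6*t^3 - t^2 + 6*t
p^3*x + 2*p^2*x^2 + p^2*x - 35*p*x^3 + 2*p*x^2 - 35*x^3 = (p - 5*x)*(p + 7*x)*(p*x + x)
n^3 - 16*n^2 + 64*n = n*(n - 8)^2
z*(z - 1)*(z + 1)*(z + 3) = z^4 + 3*z^3 - z^2 - 3*z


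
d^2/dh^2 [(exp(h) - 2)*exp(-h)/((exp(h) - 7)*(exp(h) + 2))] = (4*exp(5*h) - 33*exp(4*h) + 191*exp(3*h) - 214*exp(2*h) - 420*exp(h) - 392)*exp(-h)/(exp(6*h) - 15*exp(5*h) + 33*exp(4*h) + 295*exp(3*h) - 462*exp(2*h) - 2940*exp(h) - 2744)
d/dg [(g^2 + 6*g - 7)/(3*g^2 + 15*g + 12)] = (-g^2 + 22*g + 59)/(3*(g^4 + 10*g^3 + 33*g^2 + 40*g + 16))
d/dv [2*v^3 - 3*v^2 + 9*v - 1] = 6*v^2 - 6*v + 9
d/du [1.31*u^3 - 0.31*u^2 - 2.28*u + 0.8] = 3.93*u^2 - 0.62*u - 2.28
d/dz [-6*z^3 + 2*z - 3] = 2 - 18*z^2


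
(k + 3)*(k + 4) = k^2 + 7*k + 12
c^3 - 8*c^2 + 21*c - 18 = (c - 3)^2*(c - 2)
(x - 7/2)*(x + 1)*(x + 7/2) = x^3 + x^2 - 49*x/4 - 49/4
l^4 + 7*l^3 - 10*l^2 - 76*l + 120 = (l - 2)^2*(l + 5)*(l + 6)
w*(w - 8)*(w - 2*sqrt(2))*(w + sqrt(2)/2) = w^4 - 8*w^3 - 3*sqrt(2)*w^3/2 - 2*w^2 + 12*sqrt(2)*w^2 + 16*w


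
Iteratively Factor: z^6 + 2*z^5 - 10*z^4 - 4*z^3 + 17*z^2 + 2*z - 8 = (z + 1)*(z^5 + z^4 - 11*z^3 + 7*z^2 + 10*z - 8) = (z + 1)*(z + 4)*(z^4 - 3*z^3 + z^2 + 3*z - 2) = (z + 1)^2*(z + 4)*(z^3 - 4*z^2 + 5*z - 2) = (z - 2)*(z + 1)^2*(z + 4)*(z^2 - 2*z + 1) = (z - 2)*(z - 1)*(z + 1)^2*(z + 4)*(z - 1)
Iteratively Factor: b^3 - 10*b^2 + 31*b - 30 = (b - 5)*(b^2 - 5*b + 6) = (b - 5)*(b - 2)*(b - 3)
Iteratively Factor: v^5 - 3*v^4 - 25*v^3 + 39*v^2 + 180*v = (v)*(v^4 - 3*v^3 - 25*v^2 + 39*v + 180) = v*(v + 3)*(v^3 - 6*v^2 - 7*v + 60) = v*(v + 3)^2*(v^2 - 9*v + 20) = v*(v - 5)*(v + 3)^2*(v - 4)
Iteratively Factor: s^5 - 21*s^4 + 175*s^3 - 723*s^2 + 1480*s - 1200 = (s - 3)*(s^4 - 18*s^3 + 121*s^2 - 360*s + 400) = (s - 4)*(s - 3)*(s^3 - 14*s^2 + 65*s - 100) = (s - 5)*(s - 4)*(s - 3)*(s^2 - 9*s + 20) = (s - 5)*(s - 4)^2*(s - 3)*(s - 5)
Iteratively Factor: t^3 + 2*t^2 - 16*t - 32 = (t + 4)*(t^2 - 2*t - 8) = (t + 2)*(t + 4)*(t - 4)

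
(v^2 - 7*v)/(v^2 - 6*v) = (v - 7)/(v - 6)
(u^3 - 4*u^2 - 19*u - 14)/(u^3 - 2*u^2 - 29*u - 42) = (u + 1)/(u + 3)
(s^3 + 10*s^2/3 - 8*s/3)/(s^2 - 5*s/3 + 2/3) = s*(s + 4)/(s - 1)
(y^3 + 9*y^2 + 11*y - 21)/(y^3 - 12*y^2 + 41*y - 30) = (y^2 + 10*y + 21)/(y^2 - 11*y + 30)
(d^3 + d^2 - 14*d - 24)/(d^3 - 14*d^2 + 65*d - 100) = (d^2 + 5*d + 6)/(d^2 - 10*d + 25)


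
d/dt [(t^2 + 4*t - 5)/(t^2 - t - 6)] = (-5*t^2 - 2*t - 29)/(t^4 - 2*t^3 - 11*t^2 + 12*t + 36)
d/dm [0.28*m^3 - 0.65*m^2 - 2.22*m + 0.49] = 0.84*m^2 - 1.3*m - 2.22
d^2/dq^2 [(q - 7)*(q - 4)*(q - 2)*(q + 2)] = 12*q^2 - 66*q + 48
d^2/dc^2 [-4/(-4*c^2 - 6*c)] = 4*(-2*c*(2*c + 3) + (4*c + 3)^2)/(c^3*(2*c + 3)^3)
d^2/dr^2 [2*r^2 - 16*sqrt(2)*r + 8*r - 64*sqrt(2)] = 4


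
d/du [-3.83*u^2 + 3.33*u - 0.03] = 3.33 - 7.66*u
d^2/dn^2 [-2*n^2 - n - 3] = -4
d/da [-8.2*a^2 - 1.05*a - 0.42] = -16.4*a - 1.05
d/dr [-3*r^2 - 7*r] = -6*r - 7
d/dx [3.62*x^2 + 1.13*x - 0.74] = 7.24*x + 1.13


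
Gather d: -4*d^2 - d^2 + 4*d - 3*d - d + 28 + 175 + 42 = 245 - 5*d^2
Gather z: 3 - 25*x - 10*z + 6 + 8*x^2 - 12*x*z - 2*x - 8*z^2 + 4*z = 8*x^2 - 27*x - 8*z^2 + z*(-12*x - 6) + 9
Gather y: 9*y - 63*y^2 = -63*y^2 + 9*y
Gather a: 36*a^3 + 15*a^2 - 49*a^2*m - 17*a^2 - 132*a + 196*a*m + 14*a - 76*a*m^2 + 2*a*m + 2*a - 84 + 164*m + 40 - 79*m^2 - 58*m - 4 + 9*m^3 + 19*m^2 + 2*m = 36*a^3 + a^2*(-49*m - 2) + a*(-76*m^2 + 198*m - 116) + 9*m^3 - 60*m^2 + 108*m - 48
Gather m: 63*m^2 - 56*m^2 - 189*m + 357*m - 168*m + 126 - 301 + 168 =7*m^2 - 7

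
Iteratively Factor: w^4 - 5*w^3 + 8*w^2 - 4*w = (w - 1)*(w^3 - 4*w^2 + 4*w) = (w - 2)*(w - 1)*(w^2 - 2*w) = (w - 2)^2*(w - 1)*(w)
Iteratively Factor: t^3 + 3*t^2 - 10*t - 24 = (t - 3)*(t^2 + 6*t + 8) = (t - 3)*(t + 4)*(t + 2)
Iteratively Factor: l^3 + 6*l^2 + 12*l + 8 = (l + 2)*(l^2 + 4*l + 4) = (l + 2)^2*(l + 2)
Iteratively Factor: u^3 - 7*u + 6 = (u - 1)*(u^2 + u - 6) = (u - 2)*(u - 1)*(u + 3)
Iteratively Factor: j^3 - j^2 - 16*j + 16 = (j + 4)*(j^2 - 5*j + 4) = (j - 4)*(j + 4)*(j - 1)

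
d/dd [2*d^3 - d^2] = 2*d*(3*d - 1)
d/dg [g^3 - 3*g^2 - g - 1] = 3*g^2 - 6*g - 1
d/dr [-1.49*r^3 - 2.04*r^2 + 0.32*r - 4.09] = -4.47*r^2 - 4.08*r + 0.32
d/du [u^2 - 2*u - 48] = 2*u - 2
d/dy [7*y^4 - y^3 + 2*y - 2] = 28*y^3 - 3*y^2 + 2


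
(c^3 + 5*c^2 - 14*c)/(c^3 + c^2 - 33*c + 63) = c*(c - 2)/(c^2 - 6*c + 9)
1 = 1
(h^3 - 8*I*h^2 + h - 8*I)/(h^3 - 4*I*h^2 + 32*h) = (h^2 + 1)/(h*(h + 4*I))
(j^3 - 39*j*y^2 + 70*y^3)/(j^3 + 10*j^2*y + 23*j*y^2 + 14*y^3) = (j^2 - 7*j*y + 10*y^2)/(j^2 + 3*j*y + 2*y^2)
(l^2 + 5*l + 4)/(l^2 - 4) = (l^2 + 5*l + 4)/(l^2 - 4)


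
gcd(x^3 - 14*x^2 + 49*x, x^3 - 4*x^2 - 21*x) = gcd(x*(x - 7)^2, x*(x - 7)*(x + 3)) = x^2 - 7*x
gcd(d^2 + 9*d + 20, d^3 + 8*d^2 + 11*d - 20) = d^2 + 9*d + 20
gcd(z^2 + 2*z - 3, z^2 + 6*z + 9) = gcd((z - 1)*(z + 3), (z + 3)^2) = z + 3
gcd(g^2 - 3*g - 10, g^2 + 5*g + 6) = g + 2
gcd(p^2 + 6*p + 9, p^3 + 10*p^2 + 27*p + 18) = p + 3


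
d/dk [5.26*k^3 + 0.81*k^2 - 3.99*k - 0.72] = 15.78*k^2 + 1.62*k - 3.99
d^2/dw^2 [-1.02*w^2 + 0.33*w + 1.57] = -2.04000000000000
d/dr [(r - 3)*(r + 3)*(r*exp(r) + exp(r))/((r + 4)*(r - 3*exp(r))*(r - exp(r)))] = (-(1 - exp(r))*(r - 3)*(r + 1)*(r + 3)*(r + 4)*(r - 3*exp(r)) + (r - 3)*(r + 1)*(r + 3)*(r + 4)*(r - exp(r))*(3*exp(r) - 1) - (r - 3)*(r + 1)*(r + 3)*(r - 3*exp(r))*(r - exp(r)) + (r + 4)*(r - 3*exp(r))*(r - exp(r))*((r - 3)*(r + 1) + (r - 3)*(r + 2)*(r + 3) + (r + 1)*(r + 3)))*exp(r)/((r + 4)^2*(r - 3*exp(r))^2*(r - exp(r))^2)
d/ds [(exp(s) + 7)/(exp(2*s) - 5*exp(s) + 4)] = (-(exp(s) + 7)*(2*exp(s) - 5) + exp(2*s) - 5*exp(s) + 4)*exp(s)/(exp(2*s) - 5*exp(s) + 4)^2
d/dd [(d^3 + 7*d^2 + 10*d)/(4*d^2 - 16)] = (d^2 - 4*d - 10)/(4*(d^2 - 4*d + 4))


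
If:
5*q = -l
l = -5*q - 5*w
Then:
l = -5*q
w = 0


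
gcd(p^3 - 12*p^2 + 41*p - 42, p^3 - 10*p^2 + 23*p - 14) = p^2 - 9*p + 14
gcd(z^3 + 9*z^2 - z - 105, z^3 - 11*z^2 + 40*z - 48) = z - 3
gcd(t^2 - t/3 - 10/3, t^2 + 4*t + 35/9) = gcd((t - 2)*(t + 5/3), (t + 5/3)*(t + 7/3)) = t + 5/3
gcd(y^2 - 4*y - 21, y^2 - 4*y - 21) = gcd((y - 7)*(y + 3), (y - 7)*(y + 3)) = y^2 - 4*y - 21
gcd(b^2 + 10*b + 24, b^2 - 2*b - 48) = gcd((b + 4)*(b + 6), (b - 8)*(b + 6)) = b + 6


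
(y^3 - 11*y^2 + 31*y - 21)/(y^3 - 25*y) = (y^3 - 11*y^2 + 31*y - 21)/(y*(y^2 - 25))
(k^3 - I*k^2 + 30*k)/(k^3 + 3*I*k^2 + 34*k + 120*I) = k/(k + 4*I)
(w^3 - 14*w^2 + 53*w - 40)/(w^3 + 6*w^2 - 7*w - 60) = (w^3 - 14*w^2 + 53*w - 40)/(w^3 + 6*w^2 - 7*w - 60)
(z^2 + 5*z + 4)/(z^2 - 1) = (z + 4)/(z - 1)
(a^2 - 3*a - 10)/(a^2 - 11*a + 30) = (a + 2)/(a - 6)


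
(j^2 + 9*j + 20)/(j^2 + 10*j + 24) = (j + 5)/(j + 6)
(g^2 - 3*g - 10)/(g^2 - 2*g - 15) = (g + 2)/(g + 3)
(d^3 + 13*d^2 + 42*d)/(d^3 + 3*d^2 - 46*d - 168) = d*(d + 7)/(d^2 - 3*d - 28)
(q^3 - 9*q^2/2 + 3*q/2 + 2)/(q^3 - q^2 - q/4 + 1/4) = 2*(q - 4)/(2*q - 1)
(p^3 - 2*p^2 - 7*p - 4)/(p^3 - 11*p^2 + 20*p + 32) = (p + 1)/(p - 8)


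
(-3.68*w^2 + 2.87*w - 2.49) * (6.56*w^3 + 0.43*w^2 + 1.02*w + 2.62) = -24.1408*w^5 + 17.2448*w^4 - 18.8539*w^3 - 7.7849*w^2 + 4.9796*w - 6.5238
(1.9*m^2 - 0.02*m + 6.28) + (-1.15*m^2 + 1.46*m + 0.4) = 0.75*m^2 + 1.44*m + 6.68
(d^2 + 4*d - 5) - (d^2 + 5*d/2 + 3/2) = 3*d/2 - 13/2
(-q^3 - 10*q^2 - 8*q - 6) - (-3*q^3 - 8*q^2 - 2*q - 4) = 2*q^3 - 2*q^2 - 6*q - 2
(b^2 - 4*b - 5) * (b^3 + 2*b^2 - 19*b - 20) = b^5 - 2*b^4 - 32*b^3 + 46*b^2 + 175*b + 100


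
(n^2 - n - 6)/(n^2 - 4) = (n - 3)/(n - 2)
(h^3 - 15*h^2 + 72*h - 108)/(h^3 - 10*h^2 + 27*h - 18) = (h - 6)/(h - 1)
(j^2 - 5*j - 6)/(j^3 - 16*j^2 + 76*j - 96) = (j + 1)/(j^2 - 10*j + 16)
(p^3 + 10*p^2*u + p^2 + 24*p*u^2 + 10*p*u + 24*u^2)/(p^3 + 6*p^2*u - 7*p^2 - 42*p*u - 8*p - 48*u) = (p + 4*u)/(p - 8)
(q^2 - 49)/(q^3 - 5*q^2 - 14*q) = (q + 7)/(q*(q + 2))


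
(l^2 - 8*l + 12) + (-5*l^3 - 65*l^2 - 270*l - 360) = -5*l^3 - 64*l^2 - 278*l - 348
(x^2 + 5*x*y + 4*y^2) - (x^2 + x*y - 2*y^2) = 4*x*y + 6*y^2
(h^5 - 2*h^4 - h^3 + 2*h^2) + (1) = h^5 - 2*h^4 - h^3 + 2*h^2 + 1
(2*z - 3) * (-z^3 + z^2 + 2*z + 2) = -2*z^4 + 5*z^3 + z^2 - 2*z - 6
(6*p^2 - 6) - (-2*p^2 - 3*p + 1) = 8*p^2 + 3*p - 7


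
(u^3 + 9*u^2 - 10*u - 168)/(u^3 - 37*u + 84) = (u + 6)/(u - 3)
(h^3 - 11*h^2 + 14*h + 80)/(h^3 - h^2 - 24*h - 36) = (h^2 - 13*h + 40)/(h^2 - 3*h - 18)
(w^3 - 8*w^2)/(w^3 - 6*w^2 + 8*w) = w*(w - 8)/(w^2 - 6*w + 8)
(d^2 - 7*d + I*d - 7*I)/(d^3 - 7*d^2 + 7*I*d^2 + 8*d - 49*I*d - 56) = (d + I)/(d^2 + 7*I*d + 8)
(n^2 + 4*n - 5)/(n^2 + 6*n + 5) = (n - 1)/(n + 1)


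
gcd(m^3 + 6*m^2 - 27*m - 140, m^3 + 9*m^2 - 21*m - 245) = m^2 + 2*m - 35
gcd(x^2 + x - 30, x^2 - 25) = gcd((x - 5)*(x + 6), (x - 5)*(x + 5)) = x - 5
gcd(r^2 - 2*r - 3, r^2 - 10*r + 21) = r - 3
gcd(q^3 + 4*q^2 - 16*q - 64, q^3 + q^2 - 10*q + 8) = q + 4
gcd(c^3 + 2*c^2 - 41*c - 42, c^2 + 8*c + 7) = c^2 + 8*c + 7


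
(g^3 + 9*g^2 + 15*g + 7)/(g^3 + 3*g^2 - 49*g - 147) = (g^2 + 2*g + 1)/(g^2 - 4*g - 21)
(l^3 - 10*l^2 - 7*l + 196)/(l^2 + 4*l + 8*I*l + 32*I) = (l^2 - 14*l + 49)/(l + 8*I)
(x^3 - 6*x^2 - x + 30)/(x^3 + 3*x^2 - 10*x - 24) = (x - 5)/(x + 4)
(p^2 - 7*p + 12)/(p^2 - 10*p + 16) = (p^2 - 7*p + 12)/(p^2 - 10*p + 16)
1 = 1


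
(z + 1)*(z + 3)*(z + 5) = z^3 + 9*z^2 + 23*z + 15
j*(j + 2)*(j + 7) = j^3 + 9*j^2 + 14*j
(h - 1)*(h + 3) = h^2 + 2*h - 3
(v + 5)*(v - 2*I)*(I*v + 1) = I*v^3 + 3*v^2 + 5*I*v^2 + 15*v - 2*I*v - 10*I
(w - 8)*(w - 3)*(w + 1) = w^3 - 10*w^2 + 13*w + 24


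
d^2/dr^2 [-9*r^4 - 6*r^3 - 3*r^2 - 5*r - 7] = -108*r^2 - 36*r - 6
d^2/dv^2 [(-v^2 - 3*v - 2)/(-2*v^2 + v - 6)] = 4*(7*v^3 - 6*v^2 - 60*v + 16)/(8*v^6 - 12*v^5 + 78*v^4 - 73*v^3 + 234*v^2 - 108*v + 216)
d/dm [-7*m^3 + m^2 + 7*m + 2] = -21*m^2 + 2*m + 7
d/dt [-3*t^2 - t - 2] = -6*t - 1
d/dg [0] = 0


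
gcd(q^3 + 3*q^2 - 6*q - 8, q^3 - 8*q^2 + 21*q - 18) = q - 2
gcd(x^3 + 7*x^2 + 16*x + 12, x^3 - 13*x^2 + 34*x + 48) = 1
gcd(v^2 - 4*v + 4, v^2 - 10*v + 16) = v - 2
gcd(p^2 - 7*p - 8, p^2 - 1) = p + 1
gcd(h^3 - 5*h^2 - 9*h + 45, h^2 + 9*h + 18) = h + 3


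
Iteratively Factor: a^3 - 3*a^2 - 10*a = (a - 5)*(a^2 + 2*a) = a*(a - 5)*(a + 2)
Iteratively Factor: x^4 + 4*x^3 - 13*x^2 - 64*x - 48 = (x + 4)*(x^3 - 13*x - 12) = (x - 4)*(x + 4)*(x^2 + 4*x + 3) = (x - 4)*(x + 3)*(x + 4)*(x + 1)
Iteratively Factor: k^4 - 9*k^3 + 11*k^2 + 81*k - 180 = (k - 5)*(k^3 - 4*k^2 - 9*k + 36) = (k - 5)*(k - 4)*(k^2 - 9) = (k - 5)*(k - 4)*(k - 3)*(k + 3)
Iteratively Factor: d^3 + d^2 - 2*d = (d - 1)*(d^2 + 2*d) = d*(d - 1)*(d + 2)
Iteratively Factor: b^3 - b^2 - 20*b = (b)*(b^2 - b - 20) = b*(b + 4)*(b - 5)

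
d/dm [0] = 0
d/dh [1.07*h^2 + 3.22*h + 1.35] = 2.14*h + 3.22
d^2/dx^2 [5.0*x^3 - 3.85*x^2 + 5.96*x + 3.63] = 30.0*x - 7.7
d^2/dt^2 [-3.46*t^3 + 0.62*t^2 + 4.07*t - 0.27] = 1.24 - 20.76*t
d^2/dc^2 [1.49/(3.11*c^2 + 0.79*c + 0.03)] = (-28.822858*c^2 - 7.321562*c + 1.49*(6.22*c + 0.79)*(12.44*c + 1.58) - 0.278034)/(3.11*c^2 + 0.79*c + 0.03)^3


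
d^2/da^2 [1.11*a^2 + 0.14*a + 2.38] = 2.22000000000000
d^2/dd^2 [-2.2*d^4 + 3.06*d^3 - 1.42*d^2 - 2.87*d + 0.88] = -26.4*d^2 + 18.36*d - 2.84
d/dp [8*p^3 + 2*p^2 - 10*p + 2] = 24*p^2 + 4*p - 10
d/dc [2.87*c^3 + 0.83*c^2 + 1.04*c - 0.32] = 8.61*c^2 + 1.66*c + 1.04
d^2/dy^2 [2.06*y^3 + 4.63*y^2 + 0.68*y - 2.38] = 12.36*y + 9.26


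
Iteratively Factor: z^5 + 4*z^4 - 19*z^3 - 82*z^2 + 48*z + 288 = (z + 3)*(z^4 + z^3 - 22*z^2 - 16*z + 96) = (z - 2)*(z + 3)*(z^3 + 3*z^2 - 16*z - 48) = (z - 4)*(z - 2)*(z + 3)*(z^2 + 7*z + 12) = (z - 4)*(z - 2)*(z + 3)^2*(z + 4)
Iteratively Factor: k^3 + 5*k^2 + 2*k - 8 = (k - 1)*(k^2 + 6*k + 8) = (k - 1)*(k + 2)*(k + 4)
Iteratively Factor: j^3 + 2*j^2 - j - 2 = (j + 1)*(j^2 + j - 2) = (j - 1)*(j + 1)*(j + 2)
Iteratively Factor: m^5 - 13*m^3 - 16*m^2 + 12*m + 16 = (m + 1)*(m^4 - m^3 - 12*m^2 - 4*m + 16) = (m + 1)*(m + 2)*(m^3 - 3*m^2 - 6*m + 8) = (m + 1)*(m + 2)^2*(m^2 - 5*m + 4) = (m - 1)*(m + 1)*(m + 2)^2*(m - 4)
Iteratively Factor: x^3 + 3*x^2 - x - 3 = (x + 1)*(x^2 + 2*x - 3) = (x - 1)*(x + 1)*(x + 3)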